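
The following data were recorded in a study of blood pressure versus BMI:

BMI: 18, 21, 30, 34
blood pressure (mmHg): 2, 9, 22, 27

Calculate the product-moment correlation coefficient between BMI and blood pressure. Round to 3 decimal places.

n = 4, Σx = 103, Σy = 60, Σxy = 1803, Σx² = 2821, Σy² = 1298
Sxx = Σx² − (Σx)²/n = 2821 − 2652.25 = 168.75
Sxy = Σxy − (Σx)(Σy)/n = 1803 − 1545 = 258
Syy = Σy² − (Σy)²/n = 1298 − 900 = 398
r = Sxy/√(Sxx·Syy) = 258/√(67162.5) = 258/259.157288 = 0.995534

0.996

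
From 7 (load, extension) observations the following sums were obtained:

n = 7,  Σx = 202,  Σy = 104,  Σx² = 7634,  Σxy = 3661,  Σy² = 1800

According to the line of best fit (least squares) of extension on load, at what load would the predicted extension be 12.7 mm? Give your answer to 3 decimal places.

Sxx = Σx² − (Σx)²/n = 7634 − 5829.142857 = 1804.857143
Sxy = Σxy − (Σx)(Σy)/n = 3661 − 3001.142857 = 659.857143
b = Sxy/Sxx = 659.857143/1804.857143 = 0.365601
a = ȳ − b·x̄ = 14.857143 − 0.365601·28.857143 = 4.306950
Set a + b·x = 12.7: x = (12.7 − 4.306950) / 0.365601 = 22.956874

22.957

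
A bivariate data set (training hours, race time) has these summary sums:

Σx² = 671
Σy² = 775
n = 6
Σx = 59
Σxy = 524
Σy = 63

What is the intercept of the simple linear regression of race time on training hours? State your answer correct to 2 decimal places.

Sxx = Σx² − (Σx)²/n = 671 − 580.166667 = 90.833333
Sxy = Σxy − (Σx)(Σy)/n = 524 − 619.5 = -95.5
b = Sxy/Sxx = -95.5/90.833333 = -1.051376
a = ȳ − b·x̄ = 10.5 − (-1.051376)·9.833333 = 20.838532

20.84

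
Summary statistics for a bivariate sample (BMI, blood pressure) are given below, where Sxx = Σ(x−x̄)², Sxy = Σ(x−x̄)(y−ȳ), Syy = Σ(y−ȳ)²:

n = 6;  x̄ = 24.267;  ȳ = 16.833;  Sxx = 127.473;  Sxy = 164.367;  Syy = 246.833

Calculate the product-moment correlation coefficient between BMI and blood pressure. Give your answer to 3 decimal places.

0.927

r = Sxy/√(Sxx·Syy) = 164.367/√(31464.543009) = 164.367/177.382477 = 0.926625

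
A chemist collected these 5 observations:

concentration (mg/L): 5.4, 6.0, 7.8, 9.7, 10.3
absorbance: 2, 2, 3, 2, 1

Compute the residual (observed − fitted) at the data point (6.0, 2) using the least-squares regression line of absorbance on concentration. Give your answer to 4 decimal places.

n = 5, Σx = 39.2, Σy = 10, Σxy = 75.9, Σx² = 326.18
Sxx = Σx² − (Σx)²/n = 326.18 − 307.328 = 18.852
Sxy = Σxy − (Σx)(Σy)/n = 75.9 − 78.4 = -2.5
b = Sxy/Sxx = -2.5/18.852 = -0.132612
a = ȳ − b·x̄ = 2 − (-0.132612)·7.84 = 3.039677
ŷ(6.0) = 3.039677 + (-0.132612)·6 = 2.244006
residual = y − ŷ = 2 − 2.244006 = -0.244006

-0.2440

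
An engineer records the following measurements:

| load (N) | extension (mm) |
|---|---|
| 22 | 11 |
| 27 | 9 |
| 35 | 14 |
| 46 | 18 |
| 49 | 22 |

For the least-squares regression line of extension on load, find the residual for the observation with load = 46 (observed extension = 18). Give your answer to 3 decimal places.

n = 5, Σx = 179, Σy = 74, Σxy = 2881, Σx² = 6955
Sxx = Σx² − (Σx)²/n = 6955 − 6408.2 = 546.8
Sxy = Σxy − (Σx)(Σy)/n = 2881 − 2649.2 = 231.8
b = Sxy/Sxx = 231.8/546.8 = 0.423921
a = ȳ − b·x̄ = 14.8 − 0.423921·35.8 = -0.376372
ŷ(46) = -0.376372 + 0.423921·46 = 19.123994
residual = y − ŷ = 18 − 19.123994 = -1.123994

-1.124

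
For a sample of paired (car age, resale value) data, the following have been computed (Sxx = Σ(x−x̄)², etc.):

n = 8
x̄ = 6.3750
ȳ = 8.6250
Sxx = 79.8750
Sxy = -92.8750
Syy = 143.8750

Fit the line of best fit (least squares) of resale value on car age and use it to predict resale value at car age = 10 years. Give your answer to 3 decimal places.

b = Sxy/Sxx = -92.875/79.875 = -1.162754
a = ȳ − b·x̄ = 8.625 − (-1.162754)·6.375 = 16.037559
ŷ(10) = a + b·10 = 16.037559 + (-1.162754)·10 = 4.410016

4.410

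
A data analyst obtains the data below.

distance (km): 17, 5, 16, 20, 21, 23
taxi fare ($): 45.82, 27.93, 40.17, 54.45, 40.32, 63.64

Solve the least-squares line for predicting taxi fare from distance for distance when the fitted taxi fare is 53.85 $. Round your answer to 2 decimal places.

22.26

n = 6, Σx = 102, Σy = 272.33, Σxy = 4960.75, Σx² = 1940
Sxx = Σx² − (Σx)²/n = 1940 − 1734 = 206
Sxy = Σxy − (Σx)(Σy)/n = 4960.75 − 4629.61 = 331.14
b = Sxy/Sxx = 331.14/206 = 1.607476
a = ȳ − b·x̄ = 45.388333 − 1.607476·17 = 18.061246
Set a + b·x = 53.85: x = (53.85 − 18.061246) / 1.607476 = 22.263947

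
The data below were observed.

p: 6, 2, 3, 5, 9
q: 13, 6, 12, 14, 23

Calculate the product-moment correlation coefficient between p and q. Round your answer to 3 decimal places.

0.942

n = 5, Σx = 25, Σy = 68, Σxy = 403, Σx² = 155, Σy² = 1074
Sxx = Σx² − (Σx)²/n = 155 − 125 = 30
Sxy = Σxy − (Σx)(Σy)/n = 403 − 340 = 63
Syy = Σy² − (Σy)²/n = 1074 − 924.8 = 149.2
r = Sxy/√(Sxx·Syy) = 63/√(4476) = 63/66.902915 = 0.941663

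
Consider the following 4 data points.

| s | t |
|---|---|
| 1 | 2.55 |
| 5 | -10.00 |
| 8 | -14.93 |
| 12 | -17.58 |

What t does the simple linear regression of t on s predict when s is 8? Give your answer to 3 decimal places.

-12.716

n = 4, Σx = 26, Σy = -39.96, Σxy = -377.85, Σx² = 234
Sxx = Σx² − (Σx)²/n = 234 − 169 = 65
Sxy = Σxy − (Σx)(Σy)/n = -377.85 − (-259.74) = -118.11
b = Sxy/Sxx = -118.11/65 = -1.817077
a = ȳ − b·x̄ = -9.99 − (-1.817077)·6.5 = 1.821
ŷ(8) = a + b·8 = 1.821 + (-1.817077)·8 = -12.715615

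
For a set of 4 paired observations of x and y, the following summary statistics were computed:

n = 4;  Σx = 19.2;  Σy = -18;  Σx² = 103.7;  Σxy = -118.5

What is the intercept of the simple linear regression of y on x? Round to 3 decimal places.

Sxx = Σx² − (Σx)²/n = 103.7 − 92.16 = 11.54
Sxy = Σxy − (Σx)(Σy)/n = -118.5 − (-86.4) = -32.1
b = Sxy/Sxx = -32.1/11.54 = -2.781629
a = ȳ − b·x̄ = -4.5 − (-2.781629)·4.8 = 8.851820

8.852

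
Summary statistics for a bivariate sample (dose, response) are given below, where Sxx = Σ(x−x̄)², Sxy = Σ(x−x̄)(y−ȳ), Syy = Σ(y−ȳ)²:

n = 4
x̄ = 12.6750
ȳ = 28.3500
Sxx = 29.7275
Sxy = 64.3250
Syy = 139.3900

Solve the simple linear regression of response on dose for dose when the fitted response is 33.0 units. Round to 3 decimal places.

14.824

b = Sxy/Sxx = 64.325/29.7275 = 2.163821
a = ȳ − b·x̄ = 28.35 − 2.163821·12.675 = 0.923564
Set a + b·x = 33.0: x = (33.0 − 0.923564) / 2.163821 = 14.823976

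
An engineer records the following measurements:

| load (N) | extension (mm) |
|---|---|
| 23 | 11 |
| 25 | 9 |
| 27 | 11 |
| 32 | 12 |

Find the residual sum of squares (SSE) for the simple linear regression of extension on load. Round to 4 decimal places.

3.0391

n = 4, Σx = 107, Σy = 43, Σxy = 1159, Σx² = 2907, Σy² = 467
Sxx = Σx² − (Σx)²/n = 2907 − 2862.25 = 44.75
Sxy = Σxy − (Σx)(Σy)/n = 1159 − 1150.25 = 8.75
Syy = Σy² − (Σy)²/n = 467 − 462.25 = 4.75
b = Sxy/Sxx = 8.75/44.75 = 0.195531
SSE = Syy − b·Sxy = 4.75 − 0.195531·8.75 = 3.039106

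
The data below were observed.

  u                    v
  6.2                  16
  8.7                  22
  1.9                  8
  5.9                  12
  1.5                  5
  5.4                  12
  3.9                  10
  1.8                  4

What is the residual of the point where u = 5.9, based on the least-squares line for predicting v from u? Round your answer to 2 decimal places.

n = 8, Σx = 35.3, Σy = 89, Σxy = 495.1, Σx² = 202.41
Sxx = Σx² − (Σx)²/n = 202.41 − 155.76125 = 46.64875
Sxy = Σxy − (Σx)(Σy)/n = 495.1 − 392.7125 = 102.3875
b = Sxy/Sxx = 102.3875/46.64875 = 2.194861
a = ȳ − b·x̄ = 11.125 − 2.194861·4.4125 = 1.440178
ŷ(5.9) = 1.440178 + 2.194861·5.9 = 14.389855
residual = y − ŷ = 12 − 14.389855 = -2.389855

-2.39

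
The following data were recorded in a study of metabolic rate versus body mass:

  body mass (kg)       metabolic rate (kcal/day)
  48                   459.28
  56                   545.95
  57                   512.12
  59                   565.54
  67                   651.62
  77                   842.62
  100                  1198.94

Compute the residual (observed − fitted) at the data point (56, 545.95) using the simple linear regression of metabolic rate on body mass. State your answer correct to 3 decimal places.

15.435

n = 7, Σx = 464, Σy = 4776.07, Σxy = 343610.62, Σx² = 32588
Sxx = Σx² − (Σx)²/n = 32588 − 30756.571429 = 1831.428571
Sxy = Σxy − (Σx)(Σy)/n = 343610.62 − 316585.211429 = 27025.408571
b = Sxy/Sxx = 27025.408571/1831.428571 = 14.756463
a = ȳ − b·x̄ = 682.295714 − 14.756463·66.285714 = -295.846998
ŷ(56) = -295.846998 + 14.756463·56 = 530.514949
residual = y − ŷ = 545.95 − 530.514949 = 15.435051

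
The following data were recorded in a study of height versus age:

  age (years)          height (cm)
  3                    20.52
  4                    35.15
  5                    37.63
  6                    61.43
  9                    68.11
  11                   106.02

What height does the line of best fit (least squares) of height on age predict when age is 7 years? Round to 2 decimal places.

n = 6, Σx = 38, Σy = 328.86, Σxy = 2538.1, Σx² = 288
Sxx = Σx² − (Σx)²/n = 288 − 240.666667 = 47.333333
Sxy = Σxy − (Σx)(Σy)/n = 2538.1 − 2082.78 = 455.32
b = Sxy/Sxx = 455.32/47.333333 = 9.619437
a = ȳ − b·x̄ = 54.81 − 9.619437·6.333333 = -6.113099
ŷ(7) = a + b·7 = -6.113099 + 9.619437·7 = 61.222958

61.22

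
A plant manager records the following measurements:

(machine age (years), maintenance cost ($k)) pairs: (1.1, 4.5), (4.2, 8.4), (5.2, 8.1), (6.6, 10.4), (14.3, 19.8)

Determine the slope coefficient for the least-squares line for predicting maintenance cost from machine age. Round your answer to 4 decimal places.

n = 5, Σx = 31.4, Σy = 51.2, Σxy = 434.13, Σx² = 293.94
Sxx = Σx² − (Σx)²/n = 293.94 − 197.192 = 96.748
Sxy = Σxy − (Σx)(Σy)/n = 434.13 − 321.536 = 112.594
b = Sxy/Sxx = 112.594/96.748 = 1.163786

1.1638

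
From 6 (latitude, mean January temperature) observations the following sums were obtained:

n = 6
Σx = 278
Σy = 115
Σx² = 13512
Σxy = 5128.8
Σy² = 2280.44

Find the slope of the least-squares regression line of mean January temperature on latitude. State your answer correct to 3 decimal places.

-0.316

Sxx = Σx² − (Σx)²/n = 13512 − 12880.666667 = 631.333333
Sxy = Σxy − (Σx)(Σy)/n = 5128.8 − 5328.333333 = -199.533333
b = Sxy/Sxx = -199.533333/631.333333 = -0.316051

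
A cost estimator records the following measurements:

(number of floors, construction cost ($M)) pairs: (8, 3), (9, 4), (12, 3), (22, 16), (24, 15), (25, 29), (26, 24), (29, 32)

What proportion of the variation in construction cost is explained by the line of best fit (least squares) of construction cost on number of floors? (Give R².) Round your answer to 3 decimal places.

0.874

n = 8, Σx = 155, Σy = 126, Σxy = 3085, Σx² = 3491, Σy² = 2956
Sxx = Σx² − (Σx)²/n = 3491 − 3003.125 = 487.875
Sxy = Σxy − (Σx)(Σy)/n = 3085 − 2441.25 = 643.75
Syy = Σy² − (Σy)²/n = 2956 − 1984.5 = 971.5
R² = Sxy²/(Sxx·Syy) = (643.75)²/(487.875·971.5) = 0.874346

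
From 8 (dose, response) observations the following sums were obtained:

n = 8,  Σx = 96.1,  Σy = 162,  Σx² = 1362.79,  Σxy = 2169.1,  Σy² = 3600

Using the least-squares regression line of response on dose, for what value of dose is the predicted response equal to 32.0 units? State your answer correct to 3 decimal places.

Sxx = Σx² − (Σx)²/n = 1362.79 − 1154.40125 = 208.38875
Sxy = Σxy − (Σx)(Σy)/n = 2169.1 − 1946.025 = 223.075
b = Sxy/Sxx = 223.075/208.38875 = 1.070475
a = ȳ − b·x̄ = 20.25 − 1.070475·12.0125 = 7.390916
Set a + b·x = 32.0: x = (32.0 − 7.390916) / 1.070475 = 22.988933

22.989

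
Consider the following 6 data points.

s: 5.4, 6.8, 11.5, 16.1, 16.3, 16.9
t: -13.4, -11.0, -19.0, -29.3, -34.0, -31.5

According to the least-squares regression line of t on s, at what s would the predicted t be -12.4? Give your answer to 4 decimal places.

n = 6, Σx = 73, Σy = -138.2, Σxy = -1923.94, Σx² = 1018.16
Sxx = Σx² − (Σx)²/n = 1018.16 − 888.166667 = 129.993333
Sxy = Σxy − (Σx)(Σy)/n = -1923.94 − (-1681.433333) = -242.506667
b = Sxy/Sxx = -242.506667/129.993333 = -1.865532
a = ȳ − b·x̄ = -23.033333 − (-1.865532)·12.166667 = -0.336033
Set a + b·x = -12.4: x = (-12.4 − (-0.336033)) / (-1.865532) = 6.466772

6.4668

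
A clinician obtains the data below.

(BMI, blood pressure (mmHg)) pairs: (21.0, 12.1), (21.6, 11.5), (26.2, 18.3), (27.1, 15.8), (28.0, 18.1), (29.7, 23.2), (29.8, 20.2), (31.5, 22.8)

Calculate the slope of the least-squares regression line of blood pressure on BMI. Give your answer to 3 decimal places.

n = 8, Σx = 214.9, Σy = 142, Σxy = 3926.14, Σx² = 5874.79
Sxx = Σx² − (Σx)²/n = 5874.79 − 5772.75125 = 102.03875
Sxy = Σxy − (Σx)(Σy)/n = 3926.14 − 3814.475 = 111.665
b = Sxy/Sxx = 111.665/102.03875 = 1.094339

1.094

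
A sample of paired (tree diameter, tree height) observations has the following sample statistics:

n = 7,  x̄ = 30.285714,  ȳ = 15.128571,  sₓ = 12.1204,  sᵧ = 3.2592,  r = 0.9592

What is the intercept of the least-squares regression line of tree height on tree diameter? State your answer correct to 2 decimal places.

7.32

b = r · sᵧ/sₓ = 0.9592 · 3.2592/12.1204 = 0.257931
a = ȳ − b·x̄ = 15.128571 − 0.257931·30.285714 = 7.316952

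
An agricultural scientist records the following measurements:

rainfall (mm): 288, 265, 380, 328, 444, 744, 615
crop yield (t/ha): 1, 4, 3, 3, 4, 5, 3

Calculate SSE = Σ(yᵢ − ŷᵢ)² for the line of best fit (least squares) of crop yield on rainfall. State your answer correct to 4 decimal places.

n = 7, Σx = 3064, Σy = 23, Σxy = 10813, Σx² = 1534050, Σy² = 85
Sxx = Σx² − (Σx)²/n = 1534050 − 1341156.571429 = 192893.428571
Sxy = Σxy − (Σx)(Σy)/n = 10813 − 10067.428571 = 745.571429
Syy = Σy² − (Σy)²/n = 85 − 75.571429 = 9.428571
b = Sxy/Sxx = 745.571429/192893.428571 = 0.003865
SSE = Syy − b·Sxy = 9.428571 − 0.003865·745.571429 = 6.546790

6.5468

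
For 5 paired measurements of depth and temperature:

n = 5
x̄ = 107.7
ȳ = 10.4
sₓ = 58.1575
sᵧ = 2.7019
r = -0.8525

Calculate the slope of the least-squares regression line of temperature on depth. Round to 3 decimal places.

-0.040

b = r · sᵧ/sₓ = -0.8525 · 2.7019/58.1575 = -0.039606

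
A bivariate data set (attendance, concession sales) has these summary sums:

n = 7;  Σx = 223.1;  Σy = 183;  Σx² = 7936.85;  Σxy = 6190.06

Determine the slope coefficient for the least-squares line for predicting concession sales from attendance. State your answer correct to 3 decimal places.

0.433

Sxx = Σx² − (Σx)²/n = 7936.85 − 7110.515714 = 826.334286
Sxy = Σxy − (Σx)(Σy)/n = 6190.06 − 5832.471429 = 357.588571
b = Sxy/Sxx = 357.588571/826.334286 = 0.432741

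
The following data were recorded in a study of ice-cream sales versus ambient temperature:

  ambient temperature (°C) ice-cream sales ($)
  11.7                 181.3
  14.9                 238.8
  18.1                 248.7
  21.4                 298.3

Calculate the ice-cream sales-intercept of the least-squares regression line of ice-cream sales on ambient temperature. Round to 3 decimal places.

57.070

n = 4, Σx = 66.1, Σy = 967.1, Σxy = 16564.42, Σx² = 1144.47
Sxx = Σx² − (Σx)²/n = 1144.47 − 1092.3025 = 52.1675
Sxy = Σxy − (Σx)(Σy)/n = 16564.42 − 15981.3275 = 583.0925
b = Sxy/Sxx = 583.0925/52.1675 = 11.177313
a = ȳ − b·x̄ = 241.775 − 11.177313·16.525 = 57.069895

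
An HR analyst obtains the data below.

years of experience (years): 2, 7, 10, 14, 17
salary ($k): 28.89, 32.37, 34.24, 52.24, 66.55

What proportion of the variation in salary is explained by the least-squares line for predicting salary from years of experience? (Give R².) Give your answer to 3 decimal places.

n = 5, Σx = 50, Σy = 214.29, Σxy = 2489.48, Σx² = 638, Σy² = 10212.7467
Sxx = Σx² − (Σx)²/n = 638 − 500 = 138
Sxy = Σxy − (Σx)(Σy)/n = 2489.48 − 2142.9 = 346.58
Syy = Σy² − (Σy)²/n = 10212.7467 − 9184.04082 = 1028.70588
R² = Sxy²/(Sxx·Syy) = (346.58)²/(138·1028.70588) = 0.846129

0.846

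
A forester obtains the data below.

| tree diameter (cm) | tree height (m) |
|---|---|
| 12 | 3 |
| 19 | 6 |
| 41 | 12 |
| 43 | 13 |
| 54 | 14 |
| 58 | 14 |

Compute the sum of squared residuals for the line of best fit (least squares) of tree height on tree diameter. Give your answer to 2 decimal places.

n = 6, Σx = 227, Σy = 62, Σxy = 2769, Σx² = 10315, Σy² = 750
Sxx = Σx² − (Σx)²/n = 10315 − 8588.166667 = 1726.833333
Sxy = Σxy − (Σx)(Σy)/n = 2769 − 2345.666667 = 423.333333
Syy = Σy² − (Σy)²/n = 750 − 640.666667 = 109.333333
b = Sxy/Sxx = 423.333333/1726.833333 = 0.245150
SSE = Syy − b·Sxy = 109.333333 − 0.245150·423.333333 = 5.553132

5.55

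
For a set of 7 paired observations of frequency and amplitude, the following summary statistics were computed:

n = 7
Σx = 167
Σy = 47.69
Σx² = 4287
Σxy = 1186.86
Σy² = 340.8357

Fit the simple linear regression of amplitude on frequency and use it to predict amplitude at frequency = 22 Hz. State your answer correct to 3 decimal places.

6.512

Sxx = Σx² − (Σx)²/n = 4287 − 3984.142857 = 302.857143
Sxy = Σxy − (Σx)(Σy)/n = 1186.86 − 1137.747143 = 49.112857
b = Sxy/Sxx = 49.112857/302.857143 = 0.162165
a = ȳ − b·x̄ = 6.812857 − 0.162165·23.857143 = 2.944061
ŷ(22) = a + b·22 = 2.944061 + 0.162165·22 = 6.511693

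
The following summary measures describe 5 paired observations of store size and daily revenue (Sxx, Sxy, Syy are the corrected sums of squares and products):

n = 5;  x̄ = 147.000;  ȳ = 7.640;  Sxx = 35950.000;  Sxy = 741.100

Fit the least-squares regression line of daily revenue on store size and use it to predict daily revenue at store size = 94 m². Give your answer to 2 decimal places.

b = Sxy/Sxx = 741.1/35950 = 0.020615
a = ȳ − b·x̄ = 7.64 − 0.020615·147 = 4.609633
ŷ(94) = a + b·94 = 4.609633 + 0.020615·94 = 6.547419

6.55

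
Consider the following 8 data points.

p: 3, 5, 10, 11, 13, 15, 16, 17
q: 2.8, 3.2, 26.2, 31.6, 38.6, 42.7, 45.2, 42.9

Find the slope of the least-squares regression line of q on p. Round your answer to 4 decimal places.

3.3350

n = 8, Σx = 90, Σy = 233.2, Σxy = 3228.8, Σx² = 1194
Sxx = Σx² − (Σx)²/n = 1194 − 1012.5 = 181.5
Sxy = Σxy − (Σx)(Σy)/n = 3228.8 − 2623.5 = 605.3
b = Sxy/Sxx = 605.3/181.5 = 3.334986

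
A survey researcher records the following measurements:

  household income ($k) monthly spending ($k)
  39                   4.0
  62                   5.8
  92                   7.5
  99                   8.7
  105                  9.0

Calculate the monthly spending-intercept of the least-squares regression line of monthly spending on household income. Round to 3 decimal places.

1.098

n = 5, Σx = 397, Σy = 35, Σxy = 3011.9, Σx² = 34655
Sxx = Σx² − (Σx)²/n = 34655 − 31521.8 = 3133.2
Sxy = Σxy − (Σx)(Σy)/n = 3011.9 − 2779 = 232.9
b = Sxy/Sxx = 232.9/3133.2 = 0.074333
a = ȳ − b·x̄ = 7 − 0.074333·79.4 = 1.097964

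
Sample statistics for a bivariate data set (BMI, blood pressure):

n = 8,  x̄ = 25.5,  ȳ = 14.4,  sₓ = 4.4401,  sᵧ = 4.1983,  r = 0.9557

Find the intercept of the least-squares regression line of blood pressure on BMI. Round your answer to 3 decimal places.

-8.643

b = r · sᵧ/sₓ = 0.9557 · 4.1983/4.4401 = 0.903654
a = ȳ − b·x̄ = 14.4 − 0.903654·25.5 = -8.643184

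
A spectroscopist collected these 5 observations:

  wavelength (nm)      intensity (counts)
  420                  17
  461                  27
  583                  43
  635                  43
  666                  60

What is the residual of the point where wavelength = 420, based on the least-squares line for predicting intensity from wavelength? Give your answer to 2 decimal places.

-1.42

n = 5, Σx = 2765, Σy = 190, Σxy = 111921, Σx² = 1575591
Sxx = Σx² − (Σx)²/n = 1575591 − 1529045 = 46546
Sxy = Σxy − (Σx)(Σy)/n = 111921 − 105070 = 6851
b = Sxy/Sxx = 6851/46546 = 0.147188
a = ȳ − b·x̄ = 38 − 0.147188·553 = -43.394814
ŷ(420) = -43.394814 + 0.147188·420 = 18.424032
residual = y − ŷ = 17 − 18.424032 = -1.424032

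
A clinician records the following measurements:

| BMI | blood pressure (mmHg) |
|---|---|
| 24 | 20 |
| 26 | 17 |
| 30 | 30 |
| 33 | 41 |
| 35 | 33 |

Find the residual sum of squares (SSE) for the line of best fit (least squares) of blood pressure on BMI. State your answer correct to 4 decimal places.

95.6995

n = 5, Σx = 148, Σy = 141, Σxy = 4330, Σx² = 4466, Σy² = 4359
Sxx = Σx² − (Σx)²/n = 4466 − 4380.8 = 85.2
Sxy = Σxy − (Σx)(Σy)/n = 4330 − 4173.6 = 156.4
Syy = Σy² − (Σy)²/n = 4359 − 3976.2 = 382.8
b = Sxy/Sxx = 156.4/85.2 = 1.835681
SSE = Syy − b·Sxy = 382.8 − 1.835681·156.4 = 95.699531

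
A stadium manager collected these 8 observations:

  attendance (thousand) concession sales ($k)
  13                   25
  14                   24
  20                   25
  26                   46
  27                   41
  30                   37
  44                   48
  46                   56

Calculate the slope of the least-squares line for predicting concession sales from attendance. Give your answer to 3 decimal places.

0.893

n = 8, Σx = 220, Σy = 302, Σxy = 9262, Σx² = 7122
Sxx = Σx² − (Σx)²/n = 7122 − 6050 = 1072
Sxy = Σxy − (Σx)(Σy)/n = 9262 − 8305 = 957
b = Sxy/Sxx = 957/1072 = 0.892724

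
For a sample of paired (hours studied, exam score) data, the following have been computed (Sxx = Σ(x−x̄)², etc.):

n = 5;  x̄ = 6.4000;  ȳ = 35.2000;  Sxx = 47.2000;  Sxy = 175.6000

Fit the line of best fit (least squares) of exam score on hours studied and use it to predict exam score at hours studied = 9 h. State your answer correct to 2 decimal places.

b = Sxy/Sxx = 175.6/47.2 = 3.720339
a = ȳ − b·x̄ = 35.2 − 3.720339·6.4 = 11.389831
ŷ(9) = a + b·9 = 11.389831 + 3.720339·9 = 44.872881

44.87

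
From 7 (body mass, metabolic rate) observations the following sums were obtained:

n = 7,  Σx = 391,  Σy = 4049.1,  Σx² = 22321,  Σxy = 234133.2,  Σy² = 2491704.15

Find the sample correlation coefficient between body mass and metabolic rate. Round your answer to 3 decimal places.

Sxx = Σx² − (Σx)²/n = 22321 − 21840.142857 = 480.857143
Sxy = Σxy − (Σx)(Σy)/n = 234133.2 − 226171.157143 = 7962.042857
Syy = Σy² − (Σy)²/n = 2491704.15 − 2342172.972857 = 149531.177143
r = Sxy/√(Sxx·Syy) = 7962.042857/√(71903134.608980) = 7962.042857/8479.571605 = 0.938968

0.939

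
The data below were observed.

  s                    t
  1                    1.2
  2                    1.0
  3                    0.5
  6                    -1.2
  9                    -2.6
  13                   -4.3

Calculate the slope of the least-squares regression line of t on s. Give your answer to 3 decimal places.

-0.477

n = 6, Σx = 34, Σy = -5.4, Σxy = -81.8, Σx² = 300
Sxx = Σx² − (Σx)²/n = 300 − 192.666667 = 107.333333
Sxy = Σxy − (Σx)(Σy)/n = -81.8 − (-30.6) = -51.2
b = Sxy/Sxx = -51.2/107.333333 = -0.477019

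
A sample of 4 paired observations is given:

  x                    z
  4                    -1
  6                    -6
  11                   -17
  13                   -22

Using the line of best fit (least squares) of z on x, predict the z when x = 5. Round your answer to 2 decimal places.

-3.44

n = 4, Σx = 34, Σy = -46, Σxy = -513, Σx² = 342
Sxx = Σx² − (Σx)²/n = 342 − 289 = 53
Sxy = Σxy − (Σx)(Σy)/n = -513 − (-391) = -122
b = Sxy/Sxx = -122/53 = -2.301887
a = ȳ − b·x̄ = -11.5 − (-2.301887)·8.5 = 8.066038
ŷ(5) = a + b·5 = 8.066038 + (-2.301887)·5 = -3.443396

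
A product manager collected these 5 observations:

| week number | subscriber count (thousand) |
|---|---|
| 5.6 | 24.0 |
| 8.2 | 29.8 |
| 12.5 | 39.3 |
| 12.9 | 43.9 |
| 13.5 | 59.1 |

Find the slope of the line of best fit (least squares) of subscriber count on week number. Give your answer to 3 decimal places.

n = 5, Σx = 52.7, Σy = 196.1, Σxy = 2234.17, Σx² = 603.51
Sxx = Σx² − (Σx)²/n = 603.51 − 555.458 = 48.052
Sxy = Σxy − (Σx)(Σy)/n = 2234.17 − 2066.894 = 167.276
b = Sxy/Sxx = 167.276/48.052 = 3.481145

3.481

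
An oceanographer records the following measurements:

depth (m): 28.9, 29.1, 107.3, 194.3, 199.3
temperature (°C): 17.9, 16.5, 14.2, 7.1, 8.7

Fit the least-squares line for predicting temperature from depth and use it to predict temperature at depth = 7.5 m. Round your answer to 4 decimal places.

n = 5, Σx = 558.9, Σy = 64.4, Σxy = 5634.56, Σx² = 90668.29
Sxx = Σx² − (Σx)²/n = 90668.29 − 62473.842 = 28194.448
Sxy = Σxy − (Σx)(Σy)/n = 5634.56 − 7198.632 = -1564.072
b = Sxy/Sxx = -1564.072/28194.448 = -0.055474
a = ȳ − b·x̄ = 12.88 − (-0.055474)·111.78 = 19.080936
ŷ(7.5) = a + b·7.5 = 19.080936 + (-0.055474)·7.5 = 18.664878

18.6649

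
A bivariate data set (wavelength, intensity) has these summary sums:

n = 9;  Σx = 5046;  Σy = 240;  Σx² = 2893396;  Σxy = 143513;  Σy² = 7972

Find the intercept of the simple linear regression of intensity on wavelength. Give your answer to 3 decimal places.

Sxx = Σx² − (Σx)²/n = 2893396 − 2829124 = 64272
Sxy = Σxy − (Σx)(Σy)/n = 143513 − 134560 = 8953
b = Sxy/Sxx = 8953/64272 = 0.139299
a = ȳ − b·x̄ = 26.666667 − 0.139299·560.666667 = -51.433418

-51.433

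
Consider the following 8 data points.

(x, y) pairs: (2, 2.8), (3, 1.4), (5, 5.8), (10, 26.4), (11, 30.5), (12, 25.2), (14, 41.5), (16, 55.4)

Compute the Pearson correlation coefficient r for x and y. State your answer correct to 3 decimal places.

0.969

n = 8, Σx = 73, Σy = 189, Σxy = 2408.1, Σx² = 855, Σy² = 7097.1
Sxx = Σx² − (Σx)²/n = 855 − 666.125 = 188.875
Sxy = Σxy − (Σx)(Σy)/n = 2408.1 − 1724.625 = 683.475
Syy = Σy² − (Σy)²/n = 7097.1 − 4465.125 = 2631.975
r = Sxy/√(Sxx·Syy) = 683.475/√(497114.278125) = 683.475/705.063315 = 0.969381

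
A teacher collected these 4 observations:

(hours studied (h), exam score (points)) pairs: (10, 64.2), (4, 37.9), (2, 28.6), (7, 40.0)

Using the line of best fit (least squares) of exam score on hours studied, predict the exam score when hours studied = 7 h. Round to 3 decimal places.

n = 4, Σx = 23, Σy = 170.7, Σxy = 1130.8, Σx² = 169
Sxx = Σx² − (Σx)²/n = 169 − 132.25 = 36.75
Sxy = Σxy − (Σx)(Σy)/n = 1130.8 − 981.525 = 149.275
b = Sxy/Sxx = 149.275/36.75 = 4.061905
a = ȳ − b·x̄ = 42.675 − 4.061905·5.75 = 19.319048
ŷ(7) = a + b·7 = 19.319048 + 4.061905·7 = 47.752381

47.752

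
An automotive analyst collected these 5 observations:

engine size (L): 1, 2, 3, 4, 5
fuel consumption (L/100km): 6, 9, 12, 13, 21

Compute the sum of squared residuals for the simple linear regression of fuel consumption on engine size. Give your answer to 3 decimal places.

11.200

n = 5, Σx = 15, Σy = 61, Σxy = 217, Σx² = 55, Σy² = 871
Sxx = Σx² − (Σx)²/n = 55 − 45 = 10
Sxy = Σxy − (Σx)(Σy)/n = 217 − 183 = 34
Syy = Σy² − (Σy)²/n = 871 − 744.2 = 126.8
b = Sxy/Sxx = 34/10 = 3.4
SSE = Syy − b·Sxy = 126.8 − 3.4·34 = 11.2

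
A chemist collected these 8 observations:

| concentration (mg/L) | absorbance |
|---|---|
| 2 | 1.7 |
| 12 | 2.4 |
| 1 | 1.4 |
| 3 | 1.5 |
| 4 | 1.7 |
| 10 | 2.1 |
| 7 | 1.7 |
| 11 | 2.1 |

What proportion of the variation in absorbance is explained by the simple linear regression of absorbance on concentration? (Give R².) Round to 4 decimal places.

0.8689

n = 8, Σx = 50, Σy = 14.6, Σxy = 100.9, Σx² = 444, Σy² = 27.46
Sxx = Σx² − (Σx)²/n = 444 − 312.5 = 131.5
Sxy = Σxy − (Σx)(Σy)/n = 100.9 − 91.25 = 9.65
Syy = Σy² − (Σy)²/n = 27.46 − 26.645 = 0.815
R² = Sxy²/(Sxx·Syy) = (9.65)²/(131.5·0.815) = 0.868903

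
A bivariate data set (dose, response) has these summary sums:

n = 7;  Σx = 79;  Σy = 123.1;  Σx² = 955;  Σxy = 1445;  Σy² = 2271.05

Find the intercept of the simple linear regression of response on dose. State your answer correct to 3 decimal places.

7.670

Sxx = Σx² − (Σx)²/n = 955 − 891.571429 = 63.428571
Sxy = Σxy − (Σx)(Σy)/n = 1445 − 1389.271429 = 55.728571
b = Sxy/Sxx = 55.728571/63.428571 = 0.878604
a = ȳ − b·x̄ = 17.585714 − 0.878604·11.285714 = 7.670045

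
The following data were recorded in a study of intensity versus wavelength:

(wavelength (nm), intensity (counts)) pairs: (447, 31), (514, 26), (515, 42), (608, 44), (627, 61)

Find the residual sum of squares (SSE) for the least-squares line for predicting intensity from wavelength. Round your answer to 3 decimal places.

259.848

n = 5, Σx = 2711, Σy = 204, Σxy = 113850, Σx² = 1492023, Σy² = 9058
Sxx = Σx² − (Σx)²/n = 1492023 − 1469904.2 = 22118.8
Sxy = Σxy − (Σx)(Σy)/n = 113850 − 110608.8 = 3241.2
Syy = Σy² − (Σy)²/n = 9058 − 8323.2 = 734.8
b = Sxy/Sxx = 3241.2/22118.8 = 0.146536
SSE = Syy − b·Sxy = 734.8 − 0.146536·3241.2 = 259.847587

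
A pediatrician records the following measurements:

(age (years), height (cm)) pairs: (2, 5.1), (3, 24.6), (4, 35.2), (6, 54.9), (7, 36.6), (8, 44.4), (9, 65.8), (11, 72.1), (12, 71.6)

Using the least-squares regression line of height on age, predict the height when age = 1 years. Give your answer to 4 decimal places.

n = 9, Σx = 62, Σy = 410.3, Σxy = 3410.1, Σx² = 524
Sxx = Σx² − (Σx)²/n = 524 − 427.111111 = 96.888889
Sxy = Σxy − (Σx)(Σy)/n = 3410.1 − 2826.511111 = 583.588889
b = Sxy/Sxx = 583.588889/96.888889 = 6.023280
a = ȳ − b·x̄ = 45.588889 − 6.023280·6.888889 = 4.095183
ŷ(1) = a + b·1 = 4.095183 + 6.023280·1 = 10.118463

10.1185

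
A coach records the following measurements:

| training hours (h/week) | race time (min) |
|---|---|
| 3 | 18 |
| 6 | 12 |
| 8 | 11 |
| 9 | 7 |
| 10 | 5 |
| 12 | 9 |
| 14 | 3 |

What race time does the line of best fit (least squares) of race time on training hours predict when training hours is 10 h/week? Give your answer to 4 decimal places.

n = 7, Σx = 62, Σy = 65, Σxy = 477, Σx² = 630
Sxx = Σx² − (Σx)²/n = 630 − 549.142857 = 80.857143
Sxy = Σxy − (Σx)(Σy)/n = 477 − 575.714286 = -98.714286
b = Sxy/Sxx = -98.714286/80.857143 = -1.220848
a = ȳ − b·x̄ = 9.285714 − (-1.220848)·8.857143 = 20.098940
ŷ(10) = a + b·10 = 20.098940 + (-1.220848)·10 = 7.890459

7.8905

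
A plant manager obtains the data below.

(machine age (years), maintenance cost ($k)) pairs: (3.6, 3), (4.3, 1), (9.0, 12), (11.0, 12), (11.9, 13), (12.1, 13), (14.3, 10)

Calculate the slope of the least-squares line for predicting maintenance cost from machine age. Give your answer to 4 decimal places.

n = 7, Σx = 66.2, Σy = 64, Σxy = 710.1, Σx² = 725.96
Sxx = Σx² − (Σx)²/n = 725.96 − 626.062857 = 99.897143
Sxy = Σxy − (Σx)(Σy)/n = 710.1 − 605.257143 = 104.842857
b = Sxy/Sxx = 104.842857/99.897143 = 1.049508

1.0495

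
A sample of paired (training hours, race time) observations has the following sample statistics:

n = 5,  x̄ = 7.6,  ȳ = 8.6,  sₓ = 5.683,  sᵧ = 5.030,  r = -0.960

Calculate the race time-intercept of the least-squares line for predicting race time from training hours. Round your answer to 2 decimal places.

b = r · sᵧ/sₓ = -0.96 · 5.03/5.683 = -0.849692
a = ȳ − b·x̄ = 8.6 − (-0.849692)·7.6 = 15.057660

15.06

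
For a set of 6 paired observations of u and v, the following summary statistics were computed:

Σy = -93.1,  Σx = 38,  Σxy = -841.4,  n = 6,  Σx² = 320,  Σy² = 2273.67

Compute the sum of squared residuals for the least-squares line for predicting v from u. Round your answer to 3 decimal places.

30.079

Sxx = Σx² − (Σx)²/n = 320 − 240.666667 = 79.333333
Sxy = Σxy − (Σx)(Σy)/n = -841.4 − (-589.633333) = -251.766667
Syy = Σy² − (Σy)²/n = 2273.67 − 1444.601667 = 829.068333
b = Sxy/Sxx = -251.766667/79.333333 = -3.173529
SSE = Syy − b·Sxy = 829.068333 − (-3.173529)·(-251.766667) = 30.079412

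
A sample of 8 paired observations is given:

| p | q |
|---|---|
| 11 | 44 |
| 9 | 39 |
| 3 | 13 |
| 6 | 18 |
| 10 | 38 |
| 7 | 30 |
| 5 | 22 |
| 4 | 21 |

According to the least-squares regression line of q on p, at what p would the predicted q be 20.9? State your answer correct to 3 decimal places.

4.934

n = 8, Σx = 55, Σy = 225, Σxy = 1766, Σx² = 437
Sxx = Σx² − (Σx)²/n = 437 − 378.125 = 58.875
Sxy = Σxy − (Σx)(Σy)/n = 1766 − 1546.875 = 219.125
b = Sxy/Sxx = 219.125/58.875 = 3.721868
a = ȳ − b·x̄ = 28.125 − 3.721868·6.875 = 2.537155
Set a + b·x = 20.9: x = (20.9 − 2.537155) / 3.721868 = 4.933771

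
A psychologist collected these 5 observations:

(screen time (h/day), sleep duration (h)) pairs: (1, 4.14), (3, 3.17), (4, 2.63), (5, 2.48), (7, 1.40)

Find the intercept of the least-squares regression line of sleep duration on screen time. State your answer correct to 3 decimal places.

4.546

n = 5, Σx = 20, Σy = 13.82, Σxy = 46.37, Σx² = 100
Sxx = Σx² − (Σx)²/n = 100 − 80 = 20
Sxy = Σxy − (Σx)(Σy)/n = 46.37 − 55.28 = -8.91
b = Sxy/Sxx = -8.91/20 = -0.4455
a = ȳ − b·x̄ = 2.764 − (-0.4455)·4 = 4.546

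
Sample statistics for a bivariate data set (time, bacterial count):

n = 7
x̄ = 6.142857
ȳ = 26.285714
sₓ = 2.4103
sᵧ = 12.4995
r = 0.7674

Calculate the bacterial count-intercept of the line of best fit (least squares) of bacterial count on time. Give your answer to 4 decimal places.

b = r · sᵧ/sₓ = 0.7674 · 12.4995/2.4103 = 3.979636
a = ȳ − b·x̄ = 26.285714 − 3.979636·6.142857 = 1.839380

1.8394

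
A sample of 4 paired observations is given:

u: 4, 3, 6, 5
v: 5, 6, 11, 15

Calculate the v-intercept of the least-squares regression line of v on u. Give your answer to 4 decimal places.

-2.0000

n = 4, Σx = 18, Σy = 37, Σxy = 179, Σx² = 86
Sxx = Σx² − (Σx)²/n = 86 − 81 = 5
Sxy = Σxy − (Σx)(Σy)/n = 179 − 166.5 = 12.5
b = Sxy/Sxx = 12.5/5 = 2.5
a = ȳ − b·x̄ = 9.25 − 2.5·4.5 = -2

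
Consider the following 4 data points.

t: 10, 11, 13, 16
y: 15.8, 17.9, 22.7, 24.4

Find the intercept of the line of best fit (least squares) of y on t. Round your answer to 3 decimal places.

n = 4, Σx = 50, Σy = 80.8, Σxy = 1040.4, Σx² = 646
Sxx = Σx² − (Σx)²/n = 646 − 625 = 21
Sxy = Σxy − (Σx)(Σy)/n = 1040.4 − 1010 = 30.4
b = Sxy/Sxx = 30.4/21 = 1.447619
a = ȳ − b·x̄ = 20.2 − 1.447619·12.5 = 2.104762

2.105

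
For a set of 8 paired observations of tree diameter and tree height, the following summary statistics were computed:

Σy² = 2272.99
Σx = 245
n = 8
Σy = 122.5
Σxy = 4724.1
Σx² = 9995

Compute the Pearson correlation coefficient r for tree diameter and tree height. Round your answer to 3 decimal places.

0.978

Sxx = Σx² − (Σx)²/n = 9995 − 7503.125 = 2491.875
Sxy = Σxy − (Σx)(Σy)/n = 4724.1 − 3751.5625 = 972.5375
Syy = Σy² − (Σy)²/n = 2272.99 − 1875.78125 = 397.20875
r = Sxy/√(Sxx·Syy) = 972.5375/√(989794.553906) = 972.5375/994.884191 = 0.977538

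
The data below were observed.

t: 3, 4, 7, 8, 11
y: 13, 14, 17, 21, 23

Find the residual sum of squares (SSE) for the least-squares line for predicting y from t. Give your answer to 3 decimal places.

n = 5, Σx = 33, Σy = 88, Σxy = 635, Σx² = 259, Σy² = 1624
Sxx = Σx² − (Σx)²/n = 259 − 217.8 = 41.2
Sxy = Σxy − (Σx)(Σy)/n = 635 − 580.8 = 54.2
Syy = Σy² − (Σy)²/n = 1624 − 1548.8 = 75.2
b = Sxy/Sxx = 54.2/41.2 = 1.315534
SSE = Syy − b·Sxy = 75.2 − 1.315534·54.2 = 3.898058

3.898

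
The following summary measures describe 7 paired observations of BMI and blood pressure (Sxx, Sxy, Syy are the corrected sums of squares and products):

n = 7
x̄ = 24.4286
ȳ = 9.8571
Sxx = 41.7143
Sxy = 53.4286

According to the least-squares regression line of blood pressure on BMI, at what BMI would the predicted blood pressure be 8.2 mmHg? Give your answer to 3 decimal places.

b = Sxy/Sxx = 53.4286/41.7143 = 1.280822
a = ȳ − b·x̄ = 9.8571 − 1.280822·24.4286 = -21.431592
Set a + b·x = 8.2: x = (8.2 − (-21.431592)) / 1.280822 = 23.134822

23.135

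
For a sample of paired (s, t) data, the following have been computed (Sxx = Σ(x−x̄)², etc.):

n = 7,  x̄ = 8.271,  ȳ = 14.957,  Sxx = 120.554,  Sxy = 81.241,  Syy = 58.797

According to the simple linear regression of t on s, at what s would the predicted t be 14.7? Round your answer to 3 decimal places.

b = Sxy/Sxx = 81.241/120.554 = 0.673897
a = ȳ − b·x̄ = 14.957 − 0.673897·8.271 = 9.383196
Set a + b·x = 14.7: x = (14.7 − 9.383196) / 0.673897 = 7.889636

7.890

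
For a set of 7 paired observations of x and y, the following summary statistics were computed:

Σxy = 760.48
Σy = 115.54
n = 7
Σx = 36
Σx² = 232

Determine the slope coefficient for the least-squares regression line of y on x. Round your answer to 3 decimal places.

3.549

Sxx = Σx² − (Σx)²/n = 232 − 185.142857 = 46.857143
Sxy = Σxy − (Σx)(Σy)/n = 760.48 − 594.205714 = 166.274286
b = Sxy/Sxx = 166.274286/46.857143 = 3.548537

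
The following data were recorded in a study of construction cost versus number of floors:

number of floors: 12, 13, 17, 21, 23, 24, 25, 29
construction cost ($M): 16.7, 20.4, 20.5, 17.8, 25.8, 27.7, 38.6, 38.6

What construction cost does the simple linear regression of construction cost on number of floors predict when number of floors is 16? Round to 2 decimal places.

20.31

n = 8, Σx = 164, Σy = 206.1, Σxy = 4530.5, Σx² = 3614
Sxx = Σx² − (Σx)²/n = 3614 − 3362 = 252
Sxy = Σxy − (Σx)(Σy)/n = 4530.5 − 4225.05 = 305.45
b = Sxy/Sxx = 305.45/252 = 1.212103
a = ȳ − b·x̄ = 25.7625 − 1.212103·20.5 = 0.914385
ŷ(16) = a + b·16 = 0.914385 + 1.212103·16 = 20.308036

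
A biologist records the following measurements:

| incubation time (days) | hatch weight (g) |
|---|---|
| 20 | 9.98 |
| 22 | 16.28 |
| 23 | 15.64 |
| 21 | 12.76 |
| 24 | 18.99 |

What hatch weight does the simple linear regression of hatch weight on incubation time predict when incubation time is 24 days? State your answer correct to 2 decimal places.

18.91

n = 5, Σx = 110, Σy = 73.65, Σxy = 1641.2, Σx² = 2430
Sxx = Σx² − (Σx)²/n = 2430 − 2420 = 10
Sxy = Σxy − (Σx)(Σy)/n = 1641.2 − 1620.3 = 20.9
b = Sxy/Sxx = 20.9/10 = 2.09
a = ȳ − b·x̄ = 14.73 − 2.09·22 = -31.25
ŷ(24) = a + b·24 = -31.25 + 2.09·24 = 18.91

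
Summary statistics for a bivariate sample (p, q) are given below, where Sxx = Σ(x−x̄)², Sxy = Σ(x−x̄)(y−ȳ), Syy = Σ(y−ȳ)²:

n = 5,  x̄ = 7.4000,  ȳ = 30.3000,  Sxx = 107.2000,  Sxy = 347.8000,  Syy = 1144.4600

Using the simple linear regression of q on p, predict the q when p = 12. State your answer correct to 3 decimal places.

45.224

b = Sxy/Sxx = 347.8/107.2 = 3.244403
a = ȳ − b·x̄ = 30.3 − 3.244403·7.4 = 6.291418
ŷ(12) = a + b·12 = 6.291418 + 3.244403·12 = 45.224254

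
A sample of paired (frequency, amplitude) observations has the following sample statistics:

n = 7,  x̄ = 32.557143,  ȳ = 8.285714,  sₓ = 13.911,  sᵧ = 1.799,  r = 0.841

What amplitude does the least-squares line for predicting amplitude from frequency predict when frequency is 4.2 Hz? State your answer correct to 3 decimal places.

5.202

b = r · sᵧ/sₓ = 0.841 · 1.799/13.911 = 0.108760
a = ȳ − b·x̄ = 8.285714 − 0.108760·32.557143 = 4.744802
ŷ(4.2) = a + b·4.2 = 4.744802 + 0.108760·4.2 = 5.201594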